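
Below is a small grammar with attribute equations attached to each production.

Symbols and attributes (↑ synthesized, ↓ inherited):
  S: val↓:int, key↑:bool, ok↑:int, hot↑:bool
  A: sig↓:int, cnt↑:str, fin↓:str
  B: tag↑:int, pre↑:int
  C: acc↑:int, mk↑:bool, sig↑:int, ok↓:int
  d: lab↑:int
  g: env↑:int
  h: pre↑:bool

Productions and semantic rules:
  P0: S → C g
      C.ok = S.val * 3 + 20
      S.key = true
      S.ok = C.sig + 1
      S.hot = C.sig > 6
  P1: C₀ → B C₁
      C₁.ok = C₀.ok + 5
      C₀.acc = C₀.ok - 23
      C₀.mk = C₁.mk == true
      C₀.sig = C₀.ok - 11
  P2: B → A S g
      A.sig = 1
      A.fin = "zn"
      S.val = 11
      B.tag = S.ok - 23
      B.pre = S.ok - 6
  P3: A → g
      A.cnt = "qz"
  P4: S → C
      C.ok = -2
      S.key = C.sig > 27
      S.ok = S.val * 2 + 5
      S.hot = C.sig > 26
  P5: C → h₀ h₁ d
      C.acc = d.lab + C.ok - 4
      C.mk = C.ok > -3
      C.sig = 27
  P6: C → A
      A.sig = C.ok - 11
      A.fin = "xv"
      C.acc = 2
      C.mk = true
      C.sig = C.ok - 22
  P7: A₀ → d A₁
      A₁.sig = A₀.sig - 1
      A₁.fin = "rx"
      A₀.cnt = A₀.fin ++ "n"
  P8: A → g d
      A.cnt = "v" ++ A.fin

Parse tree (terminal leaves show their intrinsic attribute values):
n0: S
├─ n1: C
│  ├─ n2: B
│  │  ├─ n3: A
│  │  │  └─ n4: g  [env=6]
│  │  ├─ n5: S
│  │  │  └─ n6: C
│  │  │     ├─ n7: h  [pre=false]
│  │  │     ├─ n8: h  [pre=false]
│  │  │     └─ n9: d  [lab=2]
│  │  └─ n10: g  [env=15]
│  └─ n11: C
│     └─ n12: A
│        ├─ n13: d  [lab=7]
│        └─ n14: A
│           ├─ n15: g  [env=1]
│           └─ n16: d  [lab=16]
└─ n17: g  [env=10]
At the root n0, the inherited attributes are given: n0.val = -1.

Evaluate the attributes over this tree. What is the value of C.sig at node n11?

0

1. n0.val = -1  [given at root]
2. n1.ok = 17  [S.val * 3 + 20]
3. n3.sig = 1  [1]
4. n3.fin = "zn"  ["zn"]
5. n4.env = 6  [terminal]
6. n3.cnt = "qz"  ["qz"]
7. n5.val = 11  [11]
8. n6.ok = -2  [-2]
9. n7.pre = false  [terminal]
10. n8.pre = false  [terminal]
11. n9.lab = 2  [terminal]
12. n6.acc = -4  [d.lab + C.ok - 4]
13. n6.mk = true  [C.ok > -3]
14. n6.sig = 27  [27]
15. n5.key = false  [C.sig > 27]
16. n5.ok = 27  [S.val * 2 + 5]
17. n5.hot = true  [C.sig > 26]
18. n10.env = 15  [terminal]
19. n2.tag = 4  [S.ok - 23]
20. n2.pre = 21  [S.ok - 6]
21. n11.ok = 22  [C₀.ok + 5]
22. n12.sig = 11  [C.ok - 11]
23. n12.fin = "xv"  ["xv"]
24. n13.lab = 7  [terminal]
25. n14.sig = 10  [A₀.sig - 1]
26. n14.fin = "rx"  ["rx"]
27. n15.env = 1  [terminal]
28. n16.lab = 16  [terminal]
29. n14.cnt = "vrx"  ["v" ++ A.fin]
30. n12.cnt = "xvn"  [A₀.fin ++ "n"]
31. n11.acc = 2  [2]
32. n11.mk = true  [true]
33. n11.sig = 0  [C.ok - 22]
34. n1.acc = -6  [C₀.ok - 23]
35. n1.mk = true  [C₁.mk == true]
36. n1.sig = 6  [C₀.ok - 11]
37. n17.env = 10  [terminal]
38. n0.key = true  [true]
39. n0.ok = 7  [C.sig + 1]
40. n0.hot = false  [C.sig > 6]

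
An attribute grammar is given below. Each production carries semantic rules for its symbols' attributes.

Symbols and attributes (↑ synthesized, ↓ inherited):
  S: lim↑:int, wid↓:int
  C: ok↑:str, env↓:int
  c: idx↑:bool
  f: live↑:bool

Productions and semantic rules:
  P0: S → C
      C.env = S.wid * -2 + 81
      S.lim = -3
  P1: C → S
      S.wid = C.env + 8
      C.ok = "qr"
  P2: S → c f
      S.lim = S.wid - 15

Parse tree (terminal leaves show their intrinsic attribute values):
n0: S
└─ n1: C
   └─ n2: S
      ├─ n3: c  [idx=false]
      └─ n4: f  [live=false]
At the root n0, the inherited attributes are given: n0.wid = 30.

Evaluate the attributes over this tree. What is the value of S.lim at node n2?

1. n0.wid = 30  [given at root]
2. n1.env = 21  [S.wid * -2 + 81]
3. n2.wid = 29  [C.env + 8]
4. n3.idx = false  [terminal]
5. n4.live = false  [terminal]
6. n2.lim = 14  [S.wid - 15]
7. n1.ok = "qr"  ["qr"]
8. n0.lim = -3  [-3]

14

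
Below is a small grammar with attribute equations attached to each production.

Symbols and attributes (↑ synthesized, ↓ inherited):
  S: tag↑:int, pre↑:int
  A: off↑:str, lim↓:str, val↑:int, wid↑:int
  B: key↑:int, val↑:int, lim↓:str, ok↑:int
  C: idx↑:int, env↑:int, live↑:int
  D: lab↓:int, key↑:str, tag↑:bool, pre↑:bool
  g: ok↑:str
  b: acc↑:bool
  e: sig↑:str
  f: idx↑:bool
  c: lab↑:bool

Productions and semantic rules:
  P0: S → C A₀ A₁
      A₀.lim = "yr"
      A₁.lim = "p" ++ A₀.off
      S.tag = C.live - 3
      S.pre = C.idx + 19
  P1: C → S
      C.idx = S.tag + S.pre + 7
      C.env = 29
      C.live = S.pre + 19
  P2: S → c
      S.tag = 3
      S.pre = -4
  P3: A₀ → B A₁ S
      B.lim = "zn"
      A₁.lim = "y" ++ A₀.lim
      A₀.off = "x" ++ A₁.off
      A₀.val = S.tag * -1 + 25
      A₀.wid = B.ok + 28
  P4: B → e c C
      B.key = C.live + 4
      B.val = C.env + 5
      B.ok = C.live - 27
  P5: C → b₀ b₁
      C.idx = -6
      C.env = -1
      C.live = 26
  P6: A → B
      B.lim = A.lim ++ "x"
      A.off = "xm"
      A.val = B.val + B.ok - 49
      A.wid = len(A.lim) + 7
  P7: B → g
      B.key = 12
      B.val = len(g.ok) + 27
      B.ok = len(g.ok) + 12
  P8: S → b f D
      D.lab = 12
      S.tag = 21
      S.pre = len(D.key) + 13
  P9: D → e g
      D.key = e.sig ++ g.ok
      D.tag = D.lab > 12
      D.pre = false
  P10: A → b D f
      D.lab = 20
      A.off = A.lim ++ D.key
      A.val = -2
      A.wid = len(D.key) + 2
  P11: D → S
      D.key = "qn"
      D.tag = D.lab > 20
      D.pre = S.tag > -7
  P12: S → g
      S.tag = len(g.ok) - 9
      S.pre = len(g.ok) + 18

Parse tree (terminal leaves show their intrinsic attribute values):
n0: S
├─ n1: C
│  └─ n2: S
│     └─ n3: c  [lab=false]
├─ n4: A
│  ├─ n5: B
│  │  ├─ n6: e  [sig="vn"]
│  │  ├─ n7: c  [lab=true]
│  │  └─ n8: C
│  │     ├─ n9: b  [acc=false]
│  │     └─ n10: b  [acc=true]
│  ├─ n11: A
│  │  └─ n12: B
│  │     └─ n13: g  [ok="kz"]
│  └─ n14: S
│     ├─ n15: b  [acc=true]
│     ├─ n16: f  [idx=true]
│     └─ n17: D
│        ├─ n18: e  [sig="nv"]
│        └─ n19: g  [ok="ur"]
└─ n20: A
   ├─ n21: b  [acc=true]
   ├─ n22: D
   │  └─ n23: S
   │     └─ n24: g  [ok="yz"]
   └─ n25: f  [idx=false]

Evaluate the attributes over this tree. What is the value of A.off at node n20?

1. n3.lab = false  [terminal]
2. n2.tag = 3  [3]
3. n2.pre = -4  [-4]
4. n1.idx = 6  [S.tag + S.pre + 7]
5. n1.env = 29  [29]
6. n1.live = 15  [S.pre + 19]
7. n4.lim = "yr"  ["yr"]
8. n5.lim = "zn"  ["zn"]
9. n6.sig = "vn"  [terminal]
10. n7.lab = true  [terminal]
11. n9.acc = false  [terminal]
12. n10.acc = true  [terminal]
13. n8.idx = -6  [-6]
14. n8.env = -1  [-1]
15. n8.live = 26  [26]
16. n5.key = 30  [C.live + 4]
17. n5.val = 4  [C.env + 5]
18. n5.ok = -1  [C.live - 27]
19. n11.lim = "yyr"  ["y" ++ A₀.lim]
20. n12.lim = "yyrx"  [A.lim ++ "x"]
21. n13.ok = "kz"  [terminal]
22. n12.key = 12  [12]
23. n12.val = 29  [len(g.ok) + 27]
24. n12.ok = 14  [len(g.ok) + 12]
25. n11.off = "xm"  ["xm"]
26. n11.val = -6  [B.val + B.ok - 49]
27. n11.wid = 10  [len(A.lim) + 7]
28. n15.acc = true  [terminal]
29. n16.idx = true  [terminal]
30. n17.lab = 12  [12]
31. n18.sig = "nv"  [terminal]
32. n19.ok = "ur"  [terminal]
33. n17.key = "nvur"  [e.sig ++ g.ok]
34. n17.tag = false  [D.lab > 12]
35. n17.pre = false  [false]
36. n14.tag = 21  [21]
37. n14.pre = 17  [len(D.key) + 13]
38. n4.off = "xxm"  ["x" ++ A₁.off]
39. n4.val = 4  [S.tag * -1 + 25]
40. n4.wid = 27  [B.ok + 28]
41. n20.lim = "pxxm"  ["p" ++ A₀.off]
42. n21.acc = true  [terminal]
43. n22.lab = 20  [20]
44. n24.ok = "yz"  [terminal]
45. n23.tag = -7  [len(g.ok) - 9]
46. n23.pre = 20  [len(g.ok) + 18]
47. n22.key = "qn"  ["qn"]
48. n22.tag = false  [D.lab > 20]
49. n22.pre = false  [S.tag > -7]
50. n25.idx = false  [terminal]
51. n20.off = "pxxmqn"  [A.lim ++ D.key]
52. n20.val = -2  [-2]
53. n20.wid = 4  [len(D.key) + 2]
54. n0.tag = 12  [C.live - 3]
55. n0.pre = 25  [C.idx + 19]

"pxxmqn"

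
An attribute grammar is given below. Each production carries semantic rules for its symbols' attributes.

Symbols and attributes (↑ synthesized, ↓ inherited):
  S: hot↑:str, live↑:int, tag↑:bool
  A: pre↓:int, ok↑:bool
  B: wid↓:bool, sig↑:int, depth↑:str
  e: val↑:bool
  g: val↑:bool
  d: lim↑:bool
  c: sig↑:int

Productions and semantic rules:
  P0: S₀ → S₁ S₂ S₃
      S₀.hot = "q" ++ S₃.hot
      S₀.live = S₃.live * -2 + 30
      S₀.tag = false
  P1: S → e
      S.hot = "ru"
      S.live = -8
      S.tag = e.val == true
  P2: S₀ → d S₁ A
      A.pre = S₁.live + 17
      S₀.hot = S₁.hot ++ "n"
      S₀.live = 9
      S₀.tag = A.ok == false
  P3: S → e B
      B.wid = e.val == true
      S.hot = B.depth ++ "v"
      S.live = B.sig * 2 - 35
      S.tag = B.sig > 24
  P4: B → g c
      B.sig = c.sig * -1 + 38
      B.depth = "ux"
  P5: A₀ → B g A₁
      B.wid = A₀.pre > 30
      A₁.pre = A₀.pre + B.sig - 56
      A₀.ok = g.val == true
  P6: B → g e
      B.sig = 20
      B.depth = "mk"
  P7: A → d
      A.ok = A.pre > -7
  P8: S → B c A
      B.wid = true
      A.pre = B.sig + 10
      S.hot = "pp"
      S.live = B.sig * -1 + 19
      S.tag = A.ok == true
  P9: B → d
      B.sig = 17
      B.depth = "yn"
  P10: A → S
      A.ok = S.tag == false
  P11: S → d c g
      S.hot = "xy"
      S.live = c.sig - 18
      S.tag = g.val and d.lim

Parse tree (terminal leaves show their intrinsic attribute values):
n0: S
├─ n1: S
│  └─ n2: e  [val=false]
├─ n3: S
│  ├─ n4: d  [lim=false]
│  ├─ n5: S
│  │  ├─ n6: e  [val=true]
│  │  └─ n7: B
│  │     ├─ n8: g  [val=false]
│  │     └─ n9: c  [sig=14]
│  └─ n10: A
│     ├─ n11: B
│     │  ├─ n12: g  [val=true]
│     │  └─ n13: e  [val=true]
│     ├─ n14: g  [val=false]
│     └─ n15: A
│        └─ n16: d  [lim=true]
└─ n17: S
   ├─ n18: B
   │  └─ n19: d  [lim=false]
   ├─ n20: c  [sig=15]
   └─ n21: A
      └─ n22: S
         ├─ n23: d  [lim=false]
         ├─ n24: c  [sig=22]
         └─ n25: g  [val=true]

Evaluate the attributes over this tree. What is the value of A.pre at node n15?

1. n2.val = false  [terminal]
2. n1.hot = "ru"  ["ru"]
3. n1.live = -8  [-8]
4. n1.tag = false  [e.val == true]
5. n4.lim = false  [terminal]
6. n6.val = true  [terminal]
7. n7.wid = true  [e.val == true]
8. n8.val = false  [terminal]
9. n9.sig = 14  [terminal]
10. n7.sig = 24  [c.sig * -1 + 38]
11. n7.depth = "ux"  ["ux"]
12. n5.hot = "uxv"  [B.depth ++ "v"]
13. n5.live = 13  [B.sig * 2 - 35]
14. n5.tag = false  [B.sig > 24]
15. n10.pre = 30  [S₁.live + 17]
16. n11.wid = false  [A₀.pre > 30]
17. n12.val = true  [terminal]
18. n13.val = true  [terminal]
19. n11.sig = 20  [20]
20. n11.depth = "mk"  ["mk"]
21. n14.val = false  [terminal]
22. n15.pre = -6  [A₀.pre + B.sig - 56]
23. n16.lim = true  [terminal]
24. n15.ok = true  [A.pre > -7]
25. n10.ok = false  [g.val == true]
26. n3.hot = "uxvn"  [S₁.hot ++ "n"]
27. n3.live = 9  [9]
28. n3.tag = true  [A.ok == false]
29. n18.wid = true  [true]
30. n19.lim = false  [terminal]
31. n18.sig = 17  [17]
32. n18.depth = "yn"  ["yn"]
33. n20.sig = 15  [terminal]
34. n21.pre = 27  [B.sig + 10]
35. n23.lim = false  [terminal]
36. n24.sig = 22  [terminal]
37. n25.val = true  [terminal]
38. n22.hot = "xy"  ["xy"]
39. n22.live = 4  [c.sig - 18]
40. n22.tag = false  [g.val and d.lim]
41. n21.ok = true  [S.tag == false]
42. n17.hot = "pp"  ["pp"]
43. n17.live = 2  [B.sig * -1 + 19]
44. n17.tag = true  [A.ok == true]
45. n0.hot = "qpp"  ["q" ++ S₃.hot]
46. n0.live = 26  [S₃.live * -2 + 30]
47. n0.tag = false  [false]

-6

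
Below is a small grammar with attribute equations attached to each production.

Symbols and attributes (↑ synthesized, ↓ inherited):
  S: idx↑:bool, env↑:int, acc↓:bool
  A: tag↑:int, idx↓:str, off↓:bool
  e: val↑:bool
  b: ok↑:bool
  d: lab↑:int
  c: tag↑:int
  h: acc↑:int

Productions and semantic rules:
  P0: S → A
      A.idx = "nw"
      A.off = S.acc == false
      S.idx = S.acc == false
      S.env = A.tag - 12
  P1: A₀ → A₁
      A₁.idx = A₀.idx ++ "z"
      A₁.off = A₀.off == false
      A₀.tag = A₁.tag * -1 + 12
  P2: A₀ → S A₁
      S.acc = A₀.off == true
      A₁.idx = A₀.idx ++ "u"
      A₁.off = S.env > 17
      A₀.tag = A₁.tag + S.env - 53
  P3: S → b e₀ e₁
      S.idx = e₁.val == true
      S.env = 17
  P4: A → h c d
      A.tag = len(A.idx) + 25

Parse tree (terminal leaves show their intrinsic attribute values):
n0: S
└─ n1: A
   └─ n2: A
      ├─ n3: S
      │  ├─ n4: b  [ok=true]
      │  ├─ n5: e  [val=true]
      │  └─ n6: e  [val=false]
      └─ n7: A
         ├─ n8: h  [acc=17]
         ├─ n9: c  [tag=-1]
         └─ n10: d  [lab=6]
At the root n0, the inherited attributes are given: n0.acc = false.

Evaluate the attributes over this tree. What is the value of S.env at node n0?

7

1. n0.acc = false  [given at root]
2. n1.idx = "nw"  ["nw"]
3. n1.off = true  [S.acc == false]
4. n2.idx = "nwz"  [A₀.idx ++ "z"]
5. n2.off = false  [A₀.off == false]
6. n3.acc = false  [A₀.off == true]
7. n4.ok = true  [terminal]
8. n5.val = true  [terminal]
9. n6.val = false  [terminal]
10. n3.idx = false  [e₁.val == true]
11. n3.env = 17  [17]
12. n7.idx = "nwzu"  [A₀.idx ++ "u"]
13. n7.off = false  [S.env > 17]
14. n8.acc = 17  [terminal]
15. n9.tag = -1  [terminal]
16. n10.lab = 6  [terminal]
17. n7.tag = 29  [len(A.idx) + 25]
18. n2.tag = -7  [A₁.tag + S.env - 53]
19. n1.tag = 19  [A₁.tag * -1 + 12]
20. n0.idx = true  [S.acc == false]
21. n0.env = 7  [A.tag - 12]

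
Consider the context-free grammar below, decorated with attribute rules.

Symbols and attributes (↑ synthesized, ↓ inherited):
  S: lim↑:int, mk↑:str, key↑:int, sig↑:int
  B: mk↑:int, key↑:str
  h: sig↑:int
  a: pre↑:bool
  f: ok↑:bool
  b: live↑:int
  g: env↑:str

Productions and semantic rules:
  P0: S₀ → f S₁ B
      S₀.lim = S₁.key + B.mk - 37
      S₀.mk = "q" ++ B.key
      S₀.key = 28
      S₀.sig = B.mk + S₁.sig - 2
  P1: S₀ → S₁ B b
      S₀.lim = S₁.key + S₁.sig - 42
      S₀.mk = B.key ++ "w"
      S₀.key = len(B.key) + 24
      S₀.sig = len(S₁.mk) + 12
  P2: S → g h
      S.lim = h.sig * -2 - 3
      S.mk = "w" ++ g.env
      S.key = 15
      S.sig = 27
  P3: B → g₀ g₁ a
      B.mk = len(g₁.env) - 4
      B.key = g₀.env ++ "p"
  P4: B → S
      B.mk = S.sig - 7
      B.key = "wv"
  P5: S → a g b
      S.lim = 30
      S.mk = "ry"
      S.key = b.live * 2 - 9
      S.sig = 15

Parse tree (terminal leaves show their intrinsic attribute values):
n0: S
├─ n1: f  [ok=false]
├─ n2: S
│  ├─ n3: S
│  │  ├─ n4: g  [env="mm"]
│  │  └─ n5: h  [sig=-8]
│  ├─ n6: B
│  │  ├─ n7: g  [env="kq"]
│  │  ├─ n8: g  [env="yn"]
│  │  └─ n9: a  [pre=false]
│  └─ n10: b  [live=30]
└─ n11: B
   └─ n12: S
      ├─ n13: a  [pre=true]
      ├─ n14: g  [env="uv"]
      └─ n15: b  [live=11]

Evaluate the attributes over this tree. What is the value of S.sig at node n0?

1. n1.ok = false  [terminal]
2. n4.env = "mm"  [terminal]
3. n5.sig = -8  [terminal]
4. n3.lim = 13  [h.sig * -2 - 3]
5. n3.mk = "wmm"  ["w" ++ g.env]
6. n3.key = 15  [15]
7. n3.sig = 27  [27]
8. n7.env = "kq"  [terminal]
9. n8.env = "yn"  [terminal]
10. n9.pre = false  [terminal]
11. n6.mk = -2  [len(g₁.env) - 4]
12. n6.key = "kqp"  [g₀.env ++ "p"]
13. n10.live = 30  [terminal]
14. n2.lim = 0  [S₁.key + S₁.sig - 42]
15. n2.mk = "kqpw"  [B.key ++ "w"]
16. n2.key = 27  [len(B.key) + 24]
17. n2.sig = 15  [len(S₁.mk) + 12]
18. n13.pre = true  [terminal]
19. n14.env = "uv"  [terminal]
20. n15.live = 11  [terminal]
21. n12.lim = 30  [30]
22. n12.mk = "ry"  ["ry"]
23. n12.key = 13  [b.live * 2 - 9]
24. n12.sig = 15  [15]
25. n11.mk = 8  [S.sig - 7]
26. n11.key = "wv"  ["wv"]
27. n0.lim = -2  [S₁.key + B.mk - 37]
28. n0.mk = "qwv"  ["q" ++ B.key]
29. n0.key = 28  [28]
30. n0.sig = 21  [B.mk + S₁.sig - 2]

21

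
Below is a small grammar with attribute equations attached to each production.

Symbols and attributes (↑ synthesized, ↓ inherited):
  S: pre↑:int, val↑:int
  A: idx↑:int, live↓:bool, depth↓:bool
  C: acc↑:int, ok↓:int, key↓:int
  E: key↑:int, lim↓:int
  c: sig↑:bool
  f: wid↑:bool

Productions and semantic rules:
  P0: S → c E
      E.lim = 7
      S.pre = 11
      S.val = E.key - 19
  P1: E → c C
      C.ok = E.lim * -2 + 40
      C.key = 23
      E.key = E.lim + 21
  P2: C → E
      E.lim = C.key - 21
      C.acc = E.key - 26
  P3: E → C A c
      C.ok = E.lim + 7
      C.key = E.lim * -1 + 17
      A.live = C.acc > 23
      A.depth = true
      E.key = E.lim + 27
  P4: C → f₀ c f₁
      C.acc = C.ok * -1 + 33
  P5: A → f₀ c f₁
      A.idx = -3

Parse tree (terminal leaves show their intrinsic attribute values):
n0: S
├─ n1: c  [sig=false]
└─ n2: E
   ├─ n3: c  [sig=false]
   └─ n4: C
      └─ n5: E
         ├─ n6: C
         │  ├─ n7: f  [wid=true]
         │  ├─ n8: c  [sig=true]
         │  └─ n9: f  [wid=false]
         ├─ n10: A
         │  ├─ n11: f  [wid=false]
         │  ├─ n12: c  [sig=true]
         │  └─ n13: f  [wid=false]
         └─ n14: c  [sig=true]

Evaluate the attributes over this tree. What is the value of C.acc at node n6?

1. n1.sig = false  [terminal]
2. n2.lim = 7  [7]
3. n3.sig = false  [terminal]
4. n4.ok = 26  [E.lim * -2 + 40]
5. n4.key = 23  [23]
6. n5.lim = 2  [C.key - 21]
7. n6.ok = 9  [E.lim + 7]
8. n6.key = 15  [E.lim * -1 + 17]
9. n7.wid = true  [terminal]
10. n8.sig = true  [terminal]
11. n9.wid = false  [terminal]
12. n6.acc = 24  [C.ok * -1 + 33]
13. n10.live = true  [C.acc > 23]
14. n10.depth = true  [true]
15. n11.wid = false  [terminal]
16. n12.sig = true  [terminal]
17. n13.wid = false  [terminal]
18. n10.idx = -3  [-3]
19. n14.sig = true  [terminal]
20. n5.key = 29  [E.lim + 27]
21. n4.acc = 3  [E.key - 26]
22. n2.key = 28  [E.lim + 21]
23. n0.pre = 11  [11]
24. n0.val = 9  [E.key - 19]

24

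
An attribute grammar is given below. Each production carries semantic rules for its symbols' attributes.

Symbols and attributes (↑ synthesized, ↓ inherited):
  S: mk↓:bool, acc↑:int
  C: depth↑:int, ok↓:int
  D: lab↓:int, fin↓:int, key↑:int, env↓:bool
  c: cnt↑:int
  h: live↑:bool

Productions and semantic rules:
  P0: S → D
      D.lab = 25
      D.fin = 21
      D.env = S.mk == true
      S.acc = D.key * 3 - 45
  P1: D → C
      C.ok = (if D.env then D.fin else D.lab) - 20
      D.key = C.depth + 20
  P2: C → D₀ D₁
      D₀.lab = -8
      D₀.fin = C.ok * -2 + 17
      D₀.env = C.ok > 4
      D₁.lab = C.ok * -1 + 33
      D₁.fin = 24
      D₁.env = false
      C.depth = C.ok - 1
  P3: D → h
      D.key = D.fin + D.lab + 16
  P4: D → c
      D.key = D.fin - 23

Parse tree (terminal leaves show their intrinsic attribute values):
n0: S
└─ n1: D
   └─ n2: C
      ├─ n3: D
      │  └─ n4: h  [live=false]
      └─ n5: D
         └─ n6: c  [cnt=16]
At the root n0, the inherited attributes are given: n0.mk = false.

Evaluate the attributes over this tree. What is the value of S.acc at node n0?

27

1. n0.mk = false  [given at root]
2. n1.lab = 25  [25]
3. n1.fin = 21  [21]
4. n1.env = false  [S.mk == true]
5. n2.ok = 5  [(if D.env then D.fin else D.lab) - 20]
6. n3.lab = -8  [-8]
7. n3.fin = 7  [C.ok * -2 + 17]
8. n3.env = true  [C.ok > 4]
9. n4.live = false  [terminal]
10. n3.key = 15  [D.fin + D.lab + 16]
11. n5.lab = 28  [C.ok * -1 + 33]
12. n5.fin = 24  [24]
13. n5.env = false  [false]
14. n6.cnt = 16  [terminal]
15. n5.key = 1  [D.fin - 23]
16. n2.depth = 4  [C.ok - 1]
17. n1.key = 24  [C.depth + 20]
18. n0.acc = 27  [D.key * 3 - 45]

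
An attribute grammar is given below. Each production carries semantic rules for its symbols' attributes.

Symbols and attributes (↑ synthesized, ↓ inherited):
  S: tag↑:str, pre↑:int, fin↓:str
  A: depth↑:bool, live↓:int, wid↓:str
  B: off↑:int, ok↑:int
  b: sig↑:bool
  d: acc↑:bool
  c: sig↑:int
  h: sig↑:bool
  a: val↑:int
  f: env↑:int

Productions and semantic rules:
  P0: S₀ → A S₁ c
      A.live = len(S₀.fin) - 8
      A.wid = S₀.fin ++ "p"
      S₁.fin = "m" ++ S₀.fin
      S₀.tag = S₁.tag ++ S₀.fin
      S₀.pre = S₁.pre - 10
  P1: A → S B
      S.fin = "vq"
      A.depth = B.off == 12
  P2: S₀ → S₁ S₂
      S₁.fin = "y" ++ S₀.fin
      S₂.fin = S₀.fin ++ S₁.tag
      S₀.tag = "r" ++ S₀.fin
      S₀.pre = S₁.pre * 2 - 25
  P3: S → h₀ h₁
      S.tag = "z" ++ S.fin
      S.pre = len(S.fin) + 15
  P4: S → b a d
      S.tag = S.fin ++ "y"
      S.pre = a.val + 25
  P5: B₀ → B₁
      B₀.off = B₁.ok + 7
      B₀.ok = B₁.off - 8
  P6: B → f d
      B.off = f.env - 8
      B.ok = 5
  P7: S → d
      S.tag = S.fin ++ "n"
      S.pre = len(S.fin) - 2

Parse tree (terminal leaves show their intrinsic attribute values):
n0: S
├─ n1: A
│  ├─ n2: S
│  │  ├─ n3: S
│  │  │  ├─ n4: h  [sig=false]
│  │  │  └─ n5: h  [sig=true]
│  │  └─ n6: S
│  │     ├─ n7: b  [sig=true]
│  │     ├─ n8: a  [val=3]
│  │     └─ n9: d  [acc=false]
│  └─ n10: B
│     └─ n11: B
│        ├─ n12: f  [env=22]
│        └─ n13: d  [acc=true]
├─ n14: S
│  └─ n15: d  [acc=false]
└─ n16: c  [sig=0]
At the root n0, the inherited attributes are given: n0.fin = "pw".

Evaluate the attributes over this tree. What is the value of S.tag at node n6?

1. n0.fin = "pw"  [given at root]
2. n1.live = -6  [len(S₀.fin) - 8]
3. n1.wid = "pwp"  [S₀.fin ++ "p"]
4. n2.fin = "vq"  ["vq"]
5. n3.fin = "yvq"  ["y" ++ S₀.fin]
6. n4.sig = false  [terminal]
7. n5.sig = true  [terminal]
8. n3.tag = "zyvq"  ["z" ++ S.fin]
9. n3.pre = 18  [len(S.fin) + 15]
10. n6.fin = "vqzyvq"  [S₀.fin ++ S₁.tag]
11. n7.sig = true  [terminal]
12. n8.val = 3  [terminal]
13. n9.acc = false  [terminal]
14. n6.tag = "vqzyvqy"  [S.fin ++ "y"]
15. n6.pre = 28  [a.val + 25]
16. n2.tag = "rvq"  ["r" ++ S₀.fin]
17. n2.pre = 11  [S₁.pre * 2 - 25]
18. n12.env = 22  [terminal]
19. n13.acc = true  [terminal]
20. n11.off = 14  [f.env - 8]
21. n11.ok = 5  [5]
22. n10.off = 12  [B₁.ok + 7]
23. n10.ok = 6  [B₁.off - 8]
24. n1.depth = true  [B.off == 12]
25. n14.fin = "mpw"  ["m" ++ S₀.fin]
26. n15.acc = false  [terminal]
27. n14.tag = "mpwn"  [S.fin ++ "n"]
28. n14.pre = 1  [len(S.fin) - 2]
29. n16.sig = 0  [terminal]
30. n0.tag = "mpwnpw"  [S₁.tag ++ S₀.fin]
31. n0.pre = -9  [S₁.pre - 10]

"vqzyvqy"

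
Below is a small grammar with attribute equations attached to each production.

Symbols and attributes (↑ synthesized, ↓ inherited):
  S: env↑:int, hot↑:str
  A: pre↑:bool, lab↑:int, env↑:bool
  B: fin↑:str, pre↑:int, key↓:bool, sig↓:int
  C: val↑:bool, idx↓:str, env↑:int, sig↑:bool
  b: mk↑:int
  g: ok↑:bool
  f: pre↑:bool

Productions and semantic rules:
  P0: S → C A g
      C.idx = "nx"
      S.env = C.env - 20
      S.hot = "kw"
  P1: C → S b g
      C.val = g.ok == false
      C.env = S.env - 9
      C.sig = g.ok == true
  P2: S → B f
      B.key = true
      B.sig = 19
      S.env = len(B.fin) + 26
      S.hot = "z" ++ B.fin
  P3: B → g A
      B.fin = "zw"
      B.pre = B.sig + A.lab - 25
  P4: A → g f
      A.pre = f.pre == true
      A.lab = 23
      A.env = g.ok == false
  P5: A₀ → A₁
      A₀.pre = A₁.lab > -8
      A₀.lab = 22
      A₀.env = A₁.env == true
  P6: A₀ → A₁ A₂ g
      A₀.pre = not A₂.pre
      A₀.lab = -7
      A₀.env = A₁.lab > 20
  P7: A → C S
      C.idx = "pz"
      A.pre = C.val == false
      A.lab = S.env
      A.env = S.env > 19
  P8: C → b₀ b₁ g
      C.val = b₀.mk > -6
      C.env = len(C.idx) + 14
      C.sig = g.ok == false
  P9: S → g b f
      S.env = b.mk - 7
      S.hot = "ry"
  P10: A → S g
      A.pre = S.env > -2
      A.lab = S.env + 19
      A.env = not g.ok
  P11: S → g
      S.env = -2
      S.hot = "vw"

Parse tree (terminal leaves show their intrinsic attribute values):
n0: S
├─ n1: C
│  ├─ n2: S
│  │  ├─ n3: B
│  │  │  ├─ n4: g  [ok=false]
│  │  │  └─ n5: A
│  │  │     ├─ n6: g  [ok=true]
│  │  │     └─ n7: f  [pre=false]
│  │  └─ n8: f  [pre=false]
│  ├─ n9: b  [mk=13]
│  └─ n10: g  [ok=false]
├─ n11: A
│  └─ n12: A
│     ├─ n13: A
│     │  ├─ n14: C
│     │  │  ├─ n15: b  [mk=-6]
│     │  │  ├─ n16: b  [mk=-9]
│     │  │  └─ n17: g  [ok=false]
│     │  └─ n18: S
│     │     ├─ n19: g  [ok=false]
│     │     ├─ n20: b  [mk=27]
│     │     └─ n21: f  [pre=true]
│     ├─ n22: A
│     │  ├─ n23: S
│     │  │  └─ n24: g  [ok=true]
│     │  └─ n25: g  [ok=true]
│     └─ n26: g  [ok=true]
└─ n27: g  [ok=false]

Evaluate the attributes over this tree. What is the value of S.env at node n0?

-1

1. n1.idx = "nx"  ["nx"]
2. n3.key = true  [true]
3. n3.sig = 19  [19]
4. n4.ok = false  [terminal]
5. n6.ok = true  [terminal]
6. n7.pre = false  [terminal]
7. n5.pre = false  [f.pre == true]
8. n5.lab = 23  [23]
9. n5.env = false  [g.ok == false]
10. n3.fin = "zw"  ["zw"]
11. n3.pre = 17  [B.sig + A.lab - 25]
12. n8.pre = false  [terminal]
13. n2.env = 28  [len(B.fin) + 26]
14. n2.hot = "zzw"  ["z" ++ B.fin]
15. n9.mk = 13  [terminal]
16. n10.ok = false  [terminal]
17. n1.val = true  [g.ok == false]
18. n1.env = 19  [S.env - 9]
19. n1.sig = false  [g.ok == true]
20. n14.idx = "pz"  ["pz"]
21. n15.mk = -6  [terminal]
22. n16.mk = -9  [terminal]
23. n17.ok = false  [terminal]
24. n14.val = false  [b₀.mk > -6]
25. n14.env = 16  [len(C.idx) + 14]
26. n14.sig = true  [g.ok == false]
27. n19.ok = false  [terminal]
28. n20.mk = 27  [terminal]
29. n21.pre = true  [terminal]
30. n18.env = 20  [b.mk - 7]
31. n18.hot = "ry"  ["ry"]
32. n13.pre = true  [C.val == false]
33. n13.lab = 20  [S.env]
34. n13.env = true  [S.env > 19]
35. n24.ok = true  [terminal]
36. n23.env = -2  [-2]
37. n23.hot = "vw"  ["vw"]
38. n25.ok = true  [terminal]
39. n22.pre = false  [S.env > -2]
40. n22.lab = 17  [S.env + 19]
41. n22.env = false  [not g.ok]
42. n26.ok = true  [terminal]
43. n12.pre = true  [not A₂.pre]
44. n12.lab = -7  [-7]
45. n12.env = false  [A₁.lab > 20]
46. n11.pre = true  [A₁.lab > -8]
47. n11.lab = 22  [22]
48. n11.env = false  [A₁.env == true]
49. n27.ok = false  [terminal]
50. n0.env = -1  [C.env - 20]
51. n0.hot = "kw"  ["kw"]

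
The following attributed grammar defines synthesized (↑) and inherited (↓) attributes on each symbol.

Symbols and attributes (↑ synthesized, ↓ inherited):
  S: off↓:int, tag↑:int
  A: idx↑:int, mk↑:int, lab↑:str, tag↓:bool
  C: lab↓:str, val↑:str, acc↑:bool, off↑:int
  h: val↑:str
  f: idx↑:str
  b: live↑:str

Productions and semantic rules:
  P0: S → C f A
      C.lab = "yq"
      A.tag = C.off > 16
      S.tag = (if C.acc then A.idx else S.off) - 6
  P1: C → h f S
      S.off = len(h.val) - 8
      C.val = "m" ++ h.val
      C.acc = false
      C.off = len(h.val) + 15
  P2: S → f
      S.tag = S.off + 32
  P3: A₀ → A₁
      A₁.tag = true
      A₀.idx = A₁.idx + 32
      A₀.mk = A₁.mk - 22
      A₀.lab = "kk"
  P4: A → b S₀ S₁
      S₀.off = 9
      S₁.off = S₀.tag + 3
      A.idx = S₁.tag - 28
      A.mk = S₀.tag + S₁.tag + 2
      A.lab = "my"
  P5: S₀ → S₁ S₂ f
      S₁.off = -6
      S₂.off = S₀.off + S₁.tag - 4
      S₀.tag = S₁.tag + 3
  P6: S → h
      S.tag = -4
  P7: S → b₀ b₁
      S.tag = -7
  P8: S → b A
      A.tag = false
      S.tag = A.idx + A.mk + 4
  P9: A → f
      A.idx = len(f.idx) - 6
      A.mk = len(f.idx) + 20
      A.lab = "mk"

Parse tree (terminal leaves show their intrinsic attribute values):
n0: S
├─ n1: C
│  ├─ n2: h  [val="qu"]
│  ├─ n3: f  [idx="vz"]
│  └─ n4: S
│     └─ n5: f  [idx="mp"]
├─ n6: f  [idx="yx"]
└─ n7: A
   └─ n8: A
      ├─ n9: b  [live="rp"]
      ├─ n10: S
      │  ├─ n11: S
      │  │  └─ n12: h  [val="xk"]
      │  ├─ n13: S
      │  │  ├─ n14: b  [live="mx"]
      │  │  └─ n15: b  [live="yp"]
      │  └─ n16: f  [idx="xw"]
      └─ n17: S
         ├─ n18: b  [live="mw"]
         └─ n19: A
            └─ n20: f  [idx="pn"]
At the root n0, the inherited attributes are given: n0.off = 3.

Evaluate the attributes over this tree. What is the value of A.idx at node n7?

26

1. n0.off = 3  [given at root]
2. n1.lab = "yq"  ["yq"]
3. n2.val = "qu"  [terminal]
4. n3.idx = "vz"  [terminal]
5. n4.off = -6  [len(h.val) - 8]
6. n5.idx = "mp"  [terminal]
7. n4.tag = 26  [S.off + 32]
8. n1.val = "mqu"  ["m" ++ h.val]
9. n1.acc = false  [false]
10. n1.off = 17  [len(h.val) + 15]
11. n6.idx = "yx"  [terminal]
12. n7.tag = true  [C.off > 16]
13. n8.tag = true  [true]
14. n9.live = "rp"  [terminal]
15. n10.off = 9  [9]
16. n11.off = -6  [-6]
17. n12.val = "xk"  [terminal]
18. n11.tag = -4  [-4]
19. n13.off = 1  [S₀.off + S₁.tag - 4]
20. n14.live = "mx"  [terminal]
21. n15.live = "yp"  [terminal]
22. n13.tag = -7  [-7]
23. n16.idx = "xw"  [terminal]
24. n10.tag = -1  [S₁.tag + 3]
25. n17.off = 2  [S₀.tag + 3]
26. n18.live = "mw"  [terminal]
27. n19.tag = false  [false]
28. n20.idx = "pn"  [terminal]
29. n19.idx = -4  [len(f.idx) - 6]
30. n19.mk = 22  [len(f.idx) + 20]
31. n19.lab = "mk"  ["mk"]
32. n17.tag = 22  [A.idx + A.mk + 4]
33. n8.idx = -6  [S₁.tag - 28]
34. n8.mk = 23  [S₀.tag + S₁.tag + 2]
35. n8.lab = "my"  ["my"]
36. n7.idx = 26  [A₁.idx + 32]
37. n7.mk = 1  [A₁.mk - 22]
38. n7.lab = "kk"  ["kk"]
39. n0.tag = -3  [(if C.acc then A.idx else S.off) - 6]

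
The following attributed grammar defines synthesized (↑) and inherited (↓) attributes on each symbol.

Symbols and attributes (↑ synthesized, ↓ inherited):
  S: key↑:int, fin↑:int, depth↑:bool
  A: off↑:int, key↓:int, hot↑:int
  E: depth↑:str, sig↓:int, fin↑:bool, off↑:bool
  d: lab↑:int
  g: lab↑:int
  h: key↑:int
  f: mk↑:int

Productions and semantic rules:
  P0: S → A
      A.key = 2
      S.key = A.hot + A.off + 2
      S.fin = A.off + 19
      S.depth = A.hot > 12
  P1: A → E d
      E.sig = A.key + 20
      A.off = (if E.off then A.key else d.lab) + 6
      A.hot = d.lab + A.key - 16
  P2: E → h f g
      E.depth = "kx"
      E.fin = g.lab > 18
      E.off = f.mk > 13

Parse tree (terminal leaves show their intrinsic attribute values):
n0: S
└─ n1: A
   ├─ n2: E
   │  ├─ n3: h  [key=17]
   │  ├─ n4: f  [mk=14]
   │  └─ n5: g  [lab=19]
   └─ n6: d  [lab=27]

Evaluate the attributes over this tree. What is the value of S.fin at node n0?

1. n1.key = 2  [2]
2. n2.sig = 22  [A.key + 20]
3. n3.key = 17  [terminal]
4. n4.mk = 14  [terminal]
5. n5.lab = 19  [terminal]
6. n2.depth = "kx"  ["kx"]
7. n2.fin = true  [g.lab > 18]
8. n2.off = true  [f.mk > 13]
9. n6.lab = 27  [terminal]
10. n1.off = 8  [(if E.off then A.key else d.lab) + 6]
11. n1.hot = 13  [d.lab + A.key - 16]
12. n0.key = 23  [A.hot + A.off + 2]
13. n0.fin = 27  [A.off + 19]
14. n0.depth = true  [A.hot > 12]

27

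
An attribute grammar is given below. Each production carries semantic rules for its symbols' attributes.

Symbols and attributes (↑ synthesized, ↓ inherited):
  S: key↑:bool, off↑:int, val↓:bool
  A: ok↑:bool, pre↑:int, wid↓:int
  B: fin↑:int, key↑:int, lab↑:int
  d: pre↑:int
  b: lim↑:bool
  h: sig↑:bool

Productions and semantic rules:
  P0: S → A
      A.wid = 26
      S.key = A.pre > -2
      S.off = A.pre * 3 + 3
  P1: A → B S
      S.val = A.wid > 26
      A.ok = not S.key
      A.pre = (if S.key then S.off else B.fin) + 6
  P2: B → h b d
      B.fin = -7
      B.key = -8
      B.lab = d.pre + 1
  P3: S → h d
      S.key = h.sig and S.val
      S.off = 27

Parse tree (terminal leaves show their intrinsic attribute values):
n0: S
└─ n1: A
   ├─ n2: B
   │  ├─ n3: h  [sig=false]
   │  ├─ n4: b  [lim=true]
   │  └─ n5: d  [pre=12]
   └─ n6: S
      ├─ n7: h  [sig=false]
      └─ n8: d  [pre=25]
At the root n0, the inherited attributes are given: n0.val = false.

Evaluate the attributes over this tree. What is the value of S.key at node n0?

true

1. n0.val = false  [given at root]
2. n1.wid = 26  [26]
3. n3.sig = false  [terminal]
4. n4.lim = true  [terminal]
5. n5.pre = 12  [terminal]
6. n2.fin = -7  [-7]
7. n2.key = -8  [-8]
8. n2.lab = 13  [d.pre + 1]
9. n6.val = false  [A.wid > 26]
10. n7.sig = false  [terminal]
11. n8.pre = 25  [terminal]
12. n6.key = false  [h.sig and S.val]
13. n6.off = 27  [27]
14. n1.ok = true  [not S.key]
15. n1.pre = -1  [(if S.key then S.off else B.fin) + 6]
16. n0.key = true  [A.pre > -2]
17. n0.off = 0  [A.pre * 3 + 3]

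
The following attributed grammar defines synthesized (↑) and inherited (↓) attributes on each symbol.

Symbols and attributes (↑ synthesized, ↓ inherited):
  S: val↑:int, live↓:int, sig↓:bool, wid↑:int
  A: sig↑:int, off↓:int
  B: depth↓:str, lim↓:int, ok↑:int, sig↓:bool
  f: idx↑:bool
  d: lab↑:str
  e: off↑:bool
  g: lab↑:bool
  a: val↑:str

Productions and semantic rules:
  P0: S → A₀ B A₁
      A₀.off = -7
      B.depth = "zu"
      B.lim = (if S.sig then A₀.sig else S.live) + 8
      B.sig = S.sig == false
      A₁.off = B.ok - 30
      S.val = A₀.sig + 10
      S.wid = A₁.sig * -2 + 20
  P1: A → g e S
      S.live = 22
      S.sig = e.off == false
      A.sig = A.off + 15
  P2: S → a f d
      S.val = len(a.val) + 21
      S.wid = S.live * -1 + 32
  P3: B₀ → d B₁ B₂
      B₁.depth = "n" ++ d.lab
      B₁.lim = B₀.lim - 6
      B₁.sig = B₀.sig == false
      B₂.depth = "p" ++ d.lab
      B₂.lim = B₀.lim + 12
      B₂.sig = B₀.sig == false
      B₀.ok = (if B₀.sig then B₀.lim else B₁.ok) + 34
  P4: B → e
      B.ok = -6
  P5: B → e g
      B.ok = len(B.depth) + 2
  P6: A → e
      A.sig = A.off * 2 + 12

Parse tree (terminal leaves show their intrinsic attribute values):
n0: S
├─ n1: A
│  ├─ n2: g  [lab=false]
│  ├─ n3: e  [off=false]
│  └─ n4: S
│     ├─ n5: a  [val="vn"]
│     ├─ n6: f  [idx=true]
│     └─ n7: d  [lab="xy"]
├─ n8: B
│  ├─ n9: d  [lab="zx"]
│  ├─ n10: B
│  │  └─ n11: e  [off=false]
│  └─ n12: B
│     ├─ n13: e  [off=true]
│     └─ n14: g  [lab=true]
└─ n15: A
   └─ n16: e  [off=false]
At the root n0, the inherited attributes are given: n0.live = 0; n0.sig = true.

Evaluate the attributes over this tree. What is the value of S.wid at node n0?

1. n0.live = 0  [given at root]
2. n0.sig = true  [given at root]
3. n1.off = -7  [-7]
4. n2.lab = false  [terminal]
5. n3.off = false  [terminal]
6. n4.live = 22  [22]
7. n4.sig = true  [e.off == false]
8. n5.val = "vn"  [terminal]
9. n6.idx = true  [terminal]
10. n7.lab = "xy"  [terminal]
11. n4.val = 23  [len(a.val) + 21]
12. n4.wid = 10  [S.live * -1 + 32]
13. n1.sig = 8  [A.off + 15]
14. n8.depth = "zu"  ["zu"]
15. n8.lim = 16  [(if S.sig then A₀.sig else S.live) + 8]
16. n8.sig = false  [S.sig == false]
17. n9.lab = "zx"  [terminal]
18. n10.depth = "nzx"  ["n" ++ d.lab]
19. n10.lim = 10  [B₀.lim - 6]
20. n10.sig = true  [B₀.sig == false]
21. n11.off = false  [terminal]
22. n10.ok = -6  [-6]
23. n12.depth = "pzx"  ["p" ++ d.lab]
24. n12.lim = 28  [B₀.lim + 12]
25. n12.sig = true  [B₀.sig == false]
26. n13.off = true  [terminal]
27. n14.lab = true  [terminal]
28. n12.ok = 5  [len(B.depth) + 2]
29. n8.ok = 28  [(if B₀.sig then B₀.lim else B₁.ok) + 34]
30. n15.off = -2  [B.ok - 30]
31. n16.off = false  [terminal]
32. n15.sig = 8  [A.off * 2 + 12]
33. n0.val = 18  [A₀.sig + 10]
34. n0.wid = 4  [A₁.sig * -2 + 20]

4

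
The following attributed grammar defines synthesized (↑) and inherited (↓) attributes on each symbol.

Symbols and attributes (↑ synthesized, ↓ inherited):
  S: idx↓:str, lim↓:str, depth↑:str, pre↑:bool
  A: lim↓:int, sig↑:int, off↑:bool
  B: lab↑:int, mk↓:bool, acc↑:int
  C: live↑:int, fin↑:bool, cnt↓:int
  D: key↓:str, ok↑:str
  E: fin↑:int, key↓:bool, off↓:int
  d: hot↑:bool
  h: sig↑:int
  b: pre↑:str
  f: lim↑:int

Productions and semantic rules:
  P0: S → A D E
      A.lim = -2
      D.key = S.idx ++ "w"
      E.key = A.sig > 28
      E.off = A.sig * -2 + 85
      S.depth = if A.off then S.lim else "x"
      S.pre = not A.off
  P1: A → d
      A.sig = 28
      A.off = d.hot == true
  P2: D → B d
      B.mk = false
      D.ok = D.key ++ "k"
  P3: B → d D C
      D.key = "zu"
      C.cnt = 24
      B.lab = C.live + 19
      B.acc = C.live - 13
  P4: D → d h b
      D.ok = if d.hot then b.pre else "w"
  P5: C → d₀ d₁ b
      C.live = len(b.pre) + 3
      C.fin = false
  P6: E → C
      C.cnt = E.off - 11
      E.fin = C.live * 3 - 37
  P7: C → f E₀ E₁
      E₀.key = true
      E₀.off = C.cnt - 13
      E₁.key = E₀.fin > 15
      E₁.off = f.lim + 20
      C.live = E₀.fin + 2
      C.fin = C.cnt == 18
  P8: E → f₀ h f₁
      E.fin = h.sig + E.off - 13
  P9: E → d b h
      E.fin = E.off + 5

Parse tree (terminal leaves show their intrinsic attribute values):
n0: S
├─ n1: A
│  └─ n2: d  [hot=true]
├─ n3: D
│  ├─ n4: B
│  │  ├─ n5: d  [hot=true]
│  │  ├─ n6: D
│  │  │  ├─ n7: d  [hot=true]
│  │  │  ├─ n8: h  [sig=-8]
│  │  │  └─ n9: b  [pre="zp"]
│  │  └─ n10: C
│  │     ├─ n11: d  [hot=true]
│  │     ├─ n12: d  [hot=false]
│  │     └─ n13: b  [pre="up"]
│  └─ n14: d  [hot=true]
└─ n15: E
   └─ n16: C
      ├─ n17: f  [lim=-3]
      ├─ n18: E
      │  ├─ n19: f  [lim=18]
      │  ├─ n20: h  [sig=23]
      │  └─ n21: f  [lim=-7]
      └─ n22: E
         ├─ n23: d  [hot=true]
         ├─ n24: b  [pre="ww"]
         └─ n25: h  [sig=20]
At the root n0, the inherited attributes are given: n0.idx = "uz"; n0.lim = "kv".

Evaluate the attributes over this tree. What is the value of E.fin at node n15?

1. n0.idx = "uz"  [given at root]
2. n0.lim = "kv"  [given at root]
3. n1.lim = -2  [-2]
4. n2.hot = true  [terminal]
5. n1.sig = 28  [28]
6. n1.off = true  [d.hot == true]
7. n3.key = "uzw"  [S.idx ++ "w"]
8. n4.mk = false  [false]
9. n5.hot = true  [terminal]
10. n6.key = "zu"  ["zu"]
11. n7.hot = true  [terminal]
12. n8.sig = -8  [terminal]
13. n9.pre = "zp"  [terminal]
14. n6.ok = "zp"  [if d.hot then b.pre else "w"]
15. n10.cnt = 24  [24]
16. n11.hot = true  [terminal]
17. n12.hot = false  [terminal]
18. n13.pre = "up"  [terminal]
19. n10.live = 5  [len(b.pre) + 3]
20. n10.fin = false  [false]
21. n4.lab = 24  [C.live + 19]
22. n4.acc = -8  [C.live - 13]
23. n14.hot = true  [terminal]
24. n3.ok = "uzwk"  [D.key ++ "k"]
25. n15.key = false  [A.sig > 28]
26. n15.off = 29  [A.sig * -2 + 85]
27. n16.cnt = 18  [E.off - 11]
28. n17.lim = -3  [terminal]
29. n18.key = true  [true]
30. n18.off = 5  [C.cnt - 13]
31. n19.lim = 18  [terminal]
32. n20.sig = 23  [terminal]
33. n21.lim = -7  [terminal]
34. n18.fin = 15  [h.sig + E.off - 13]
35. n22.key = false  [E₀.fin > 15]
36. n22.off = 17  [f.lim + 20]
37. n23.hot = true  [terminal]
38. n24.pre = "ww"  [terminal]
39. n25.sig = 20  [terminal]
40. n22.fin = 22  [E.off + 5]
41. n16.live = 17  [E₀.fin + 2]
42. n16.fin = true  [C.cnt == 18]
43. n15.fin = 14  [C.live * 3 - 37]
44. n0.depth = "kv"  [if A.off then S.lim else "x"]
45. n0.pre = false  [not A.off]

14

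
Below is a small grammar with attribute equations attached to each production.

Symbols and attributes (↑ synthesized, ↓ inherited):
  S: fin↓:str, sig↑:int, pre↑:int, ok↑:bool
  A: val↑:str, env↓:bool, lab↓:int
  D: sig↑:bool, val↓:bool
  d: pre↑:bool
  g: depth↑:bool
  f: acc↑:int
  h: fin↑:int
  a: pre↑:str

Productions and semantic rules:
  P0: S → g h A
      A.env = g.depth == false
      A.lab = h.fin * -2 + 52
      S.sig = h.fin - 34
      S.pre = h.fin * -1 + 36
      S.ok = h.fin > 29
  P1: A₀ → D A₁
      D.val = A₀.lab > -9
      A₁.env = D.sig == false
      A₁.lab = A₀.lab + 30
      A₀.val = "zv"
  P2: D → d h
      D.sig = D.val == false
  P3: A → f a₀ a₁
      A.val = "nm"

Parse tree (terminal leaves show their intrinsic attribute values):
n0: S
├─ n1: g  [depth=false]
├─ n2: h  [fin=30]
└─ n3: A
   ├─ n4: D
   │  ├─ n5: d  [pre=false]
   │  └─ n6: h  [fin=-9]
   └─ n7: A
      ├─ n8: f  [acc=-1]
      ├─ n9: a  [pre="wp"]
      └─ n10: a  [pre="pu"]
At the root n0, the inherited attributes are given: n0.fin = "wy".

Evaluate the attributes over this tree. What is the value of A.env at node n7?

1. n0.fin = "wy"  [given at root]
2. n1.depth = false  [terminal]
3. n2.fin = 30  [terminal]
4. n3.env = true  [g.depth == false]
5. n3.lab = -8  [h.fin * -2 + 52]
6. n4.val = true  [A₀.lab > -9]
7. n5.pre = false  [terminal]
8. n6.fin = -9  [terminal]
9. n4.sig = false  [D.val == false]
10. n7.env = true  [D.sig == false]
11. n7.lab = 22  [A₀.lab + 30]
12. n8.acc = -1  [terminal]
13. n9.pre = "wp"  [terminal]
14. n10.pre = "pu"  [terminal]
15. n7.val = "nm"  ["nm"]
16. n3.val = "zv"  ["zv"]
17. n0.sig = -4  [h.fin - 34]
18. n0.pre = 6  [h.fin * -1 + 36]
19. n0.ok = true  [h.fin > 29]

true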